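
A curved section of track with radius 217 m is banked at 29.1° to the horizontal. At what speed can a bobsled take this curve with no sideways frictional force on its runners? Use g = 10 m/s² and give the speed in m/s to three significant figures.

On a frictionless banked curve, N sinθ = mv²/r and N cosθ = mg, so tanθ = v²/(rg).
v = √(r g tanθ) = √(217 × 10.0 × tan 29.1°) = √(217 × 10.0 × 0.5566) = √1208 = 34.75 m/s.

34.8 m/s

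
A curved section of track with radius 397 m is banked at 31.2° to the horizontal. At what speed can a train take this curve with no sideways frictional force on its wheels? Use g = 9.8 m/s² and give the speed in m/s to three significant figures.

On a frictionless banked curve, N sinθ = mv²/r and N cosθ = mg, so tanθ = v²/(rg).
v = √(r g tanθ) = √(397 × 9.8 × tan 31.2°) = √(397 × 9.8 × 0.6056) = √2356 = 48.54 m/s.

48.5 m/s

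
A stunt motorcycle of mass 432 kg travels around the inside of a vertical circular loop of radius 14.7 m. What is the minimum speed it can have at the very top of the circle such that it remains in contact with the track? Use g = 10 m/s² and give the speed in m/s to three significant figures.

At the top, both weight mg and N point toward the centre: N + mg = mv²/r.
At minimum speed N → 0, so mg = mv_min²/r ⇒ v_min = √(g r) = √(10.0 × 14.7) = 12.12 m/s.

12.1 m/s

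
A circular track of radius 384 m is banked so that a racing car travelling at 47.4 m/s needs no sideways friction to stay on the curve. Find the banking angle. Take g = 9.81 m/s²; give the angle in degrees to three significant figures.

30.8°

For a frictionless banked turn: horizontally N sinθ = mv²/r and vertically N cosθ = mg.
Dividing: tanθ = v²/(r g) = (47.4)²/(384 × 9.81) = 2247/3767 = 0.5964.
θ = arctan(0.5964) = 30.81°.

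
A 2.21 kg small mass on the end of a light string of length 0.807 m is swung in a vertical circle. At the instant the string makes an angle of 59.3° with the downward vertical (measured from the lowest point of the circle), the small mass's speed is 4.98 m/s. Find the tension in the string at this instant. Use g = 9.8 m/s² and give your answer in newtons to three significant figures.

79.0 N

Take the radial direction toward the centre of the circle as positive. The component of the weight along the string toward the centre is −mg cos φ (φ measured from the bottom), so Newton's second law along the string gives T − mg cos φ = m v²/r.
cos 59.3° = 0.5105, so T = m(v²/r + g cos φ) = 2.21 × ((4.98)²/0.807 + 9.8 × 0.5105) = 2.21 × (30.73 + (5.003)) = 2.21 × 35.73 = 78.97 N.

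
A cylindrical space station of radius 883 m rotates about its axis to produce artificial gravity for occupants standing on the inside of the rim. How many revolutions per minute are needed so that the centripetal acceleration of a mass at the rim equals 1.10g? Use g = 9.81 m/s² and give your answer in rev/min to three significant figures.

Require ω²r = 1.10g, so ω = √(1.10 × 9.81/883) = 0.1105 rad/s.
In rev/min: ω × 60/(2π) = 0.1105 × 60/(2π) = 1.056 rev/min.

1.06 rev/min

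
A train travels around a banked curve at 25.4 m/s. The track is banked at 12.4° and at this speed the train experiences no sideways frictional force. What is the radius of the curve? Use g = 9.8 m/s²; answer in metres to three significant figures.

Frictionless banking: tanθ = v²/(rg), so r = v²/(g tanθ).
r = (25.4)²/(9.8 × tan 12.4°) = 645.2/(9.8 × 0.2199) = 645.2/2.155 = 299.4 m.

299 m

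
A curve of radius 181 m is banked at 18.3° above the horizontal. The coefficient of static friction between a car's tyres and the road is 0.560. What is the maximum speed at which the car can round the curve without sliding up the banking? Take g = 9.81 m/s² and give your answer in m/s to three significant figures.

44.1 m/s

At the maximum speed, friction acts down the slope at its limiting value f = μN. Radially (horizontal, toward centre): N sinθ + μN cosθ = mv²/r. Vertically: N cosθ − μN sinθ = mg.
Dividing: v² = r g (sinθ + μcosθ)/(cosθ − μsinθ).
sinθ + μcosθ = 0.3140 + 0.560×0.9494 = 0.8457; cosθ − μsinθ = 0.9494 − 0.560×0.3140 = 0.7736.
v² = 181 × 9.81 × 0.8457/0.7736 = 1941 m²/s², so v = 44.06 m/s.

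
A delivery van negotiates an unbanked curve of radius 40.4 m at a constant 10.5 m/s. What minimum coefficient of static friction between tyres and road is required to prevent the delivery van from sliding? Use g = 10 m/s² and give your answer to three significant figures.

0.273

Friction provides the centripetal force: μ_s m g = m v²/r, so μ_s = v²/(g r) = (10.50)²/(10.0 × 40.4) = 110.2/404.0 = 0.2729.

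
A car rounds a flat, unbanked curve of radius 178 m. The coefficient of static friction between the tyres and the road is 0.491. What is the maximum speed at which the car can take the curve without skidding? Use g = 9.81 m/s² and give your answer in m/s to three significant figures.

29.3 m/s

On a flat curve, static friction is the only horizontal force, so it must supply the full centripetal force: μ_s m g = m v²/r.
Mass cancels: v_max = √(μ_s g r) = √(0.491 × 9.81 × 178) = √857.4 = 29.28 m/s.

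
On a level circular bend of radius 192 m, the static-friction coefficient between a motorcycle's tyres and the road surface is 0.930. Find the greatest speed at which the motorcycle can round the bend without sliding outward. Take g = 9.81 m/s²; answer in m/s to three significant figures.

Friction provides the centripetal force on a flat curve. At maximum speed it is at its limiting value: μ_s m g = m v²/r.
Mass cancels: v_max = √(μ_s g r) = √(0.930 × 9.81 × 192) = √1752 = 41.85 m/s.

41.9 m/s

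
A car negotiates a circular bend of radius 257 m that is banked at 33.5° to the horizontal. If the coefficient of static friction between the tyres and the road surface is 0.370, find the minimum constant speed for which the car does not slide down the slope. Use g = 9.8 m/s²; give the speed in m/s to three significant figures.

At the minimum speed, friction acts up the slope at its limiting value f = μN. Radially (horizontal, toward centre): N sinθ − μN cosθ = mv²/r. Vertically: N cosθ + μN sinθ = mg.
Dividing: v² = r g (sinθ − μcosθ)/(cosθ + μsinθ).
sinθ − μcosθ = 0.5519 − 0.370×0.8339 = 0.2434; cosθ + μsinθ = 0.8339 + 0.370×0.5519 = 1.038.
v² = 257 × 9.8 × 0.2434/1.038 = 590.5 m²/s², so v = 24.30 m/s.

24.3 m/s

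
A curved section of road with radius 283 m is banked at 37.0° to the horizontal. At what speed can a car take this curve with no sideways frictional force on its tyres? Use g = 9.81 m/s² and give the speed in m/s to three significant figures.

45.7 m/s

On a frictionless banked curve, N sinθ = mv²/r and N cosθ = mg, so tanθ = v²/(rg).
v = √(r g tanθ) = √(283 × 9.81 × tan 37.0°) = √(283 × 9.81 × 0.7536) = √2092 = 45.74 m/s.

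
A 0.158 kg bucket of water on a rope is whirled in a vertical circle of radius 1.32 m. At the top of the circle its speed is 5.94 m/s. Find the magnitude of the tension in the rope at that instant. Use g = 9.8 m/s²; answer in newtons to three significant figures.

At the top, both T and the weight mg point inward (toward the centre), so T + mg = mv²/r.
T = m(v²/r − g) = 0.158 × ((5.94)²/1.32 − 9.8) = 0.158 × (26.73 − 9.8) = 0.158 × 16.93 = 2.675 N.

2.67 N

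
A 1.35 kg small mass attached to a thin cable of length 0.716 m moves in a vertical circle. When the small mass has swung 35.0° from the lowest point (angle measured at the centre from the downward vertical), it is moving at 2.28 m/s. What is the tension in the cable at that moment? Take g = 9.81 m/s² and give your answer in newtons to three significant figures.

20.6 N

Take the radial direction toward the centre of the circle as positive. The component of the weight along the string toward the centre is −mg cos φ (φ measured from the bottom), so Newton's second law along the string gives T − mg cos φ = m v²/r.
cos 35.0° = 0.8192, so T = m(v²/r + g cos φ) = 1.35 × ((2.28)²/0.716 + 9.81 × 0.8192) = 1.35 × (7.260 + (8.036)) = 1.35 × 15.30 = 20.65 N.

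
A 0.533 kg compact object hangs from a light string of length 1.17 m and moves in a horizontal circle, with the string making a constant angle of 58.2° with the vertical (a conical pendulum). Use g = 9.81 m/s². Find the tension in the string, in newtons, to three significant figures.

Vertically the bob has no acceleration, so T cosθ = mg.
T = mg/cosθ = 0.533 × 9.81 / cos 58.2° = 5.229/0.5270 = 9.923 N.

9.92 N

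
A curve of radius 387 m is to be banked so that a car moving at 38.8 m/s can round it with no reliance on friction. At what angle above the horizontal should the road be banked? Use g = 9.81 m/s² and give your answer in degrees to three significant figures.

With no friction, the horizontal component of the normal force provides the centripetal force: N sinθ = mv²/r, while N cosθ = mg vertically.
Dividing: tanθ = v²/(r g) = (38.8)²/(387 × 9.81) = 1505/3796 = 0.3965.
θ = arctan(0.3965) = 21.63°.

21.6°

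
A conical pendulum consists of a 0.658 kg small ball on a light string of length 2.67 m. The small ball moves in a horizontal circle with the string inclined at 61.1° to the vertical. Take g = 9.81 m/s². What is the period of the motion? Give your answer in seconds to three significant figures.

r = L sinθ = 2.337 m. From T sinθ = mω²r and T cosθ = mg: tanθ = ω²r/g, so ω² = g tanθ / r = g/(L cosθ).
ω = √(g/(L cosθ)) = √(9.81/(2.67 × 0.4833)) = √7.603 = 2.757 rad/s.
Period = 2π/ω = 2.279 s.

2.28 s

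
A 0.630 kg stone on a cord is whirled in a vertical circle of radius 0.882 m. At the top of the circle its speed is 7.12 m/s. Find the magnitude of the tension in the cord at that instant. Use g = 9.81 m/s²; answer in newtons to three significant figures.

At the top, both T and the weight mg point inward (toward the centre), so T + mg = mv²/r.
T = m(v²/r − g) = 0.630 × ((7.12)²/0.882 − 9.81) = 0.630 × (57.48 − 9.81) = 0.630 × 47.67 = 30.03 N.

30.0 N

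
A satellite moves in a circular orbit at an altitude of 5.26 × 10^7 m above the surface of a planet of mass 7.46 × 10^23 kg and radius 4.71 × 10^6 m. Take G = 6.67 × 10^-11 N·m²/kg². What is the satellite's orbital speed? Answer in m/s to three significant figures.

932 m/s

Orbital radius r = R + h = 4.71 × 10^6 + 5.26 × 10^7 = 5.731 × 10^7 m.
Gravity supplies the centripetal force: G M m / r² = m v² / r, so v = √(GM/r).
v = √(6.67 × 10^-11 × 7.46 × 10^23 / 5.731 × 10^7) = √(868200) = 931.8 m/s.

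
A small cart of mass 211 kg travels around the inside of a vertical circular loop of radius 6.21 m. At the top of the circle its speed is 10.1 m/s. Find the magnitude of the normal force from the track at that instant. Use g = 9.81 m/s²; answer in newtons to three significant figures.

1400 N

At the top, both N and the weight mg point inward (toward the centre), so N + mg = mv²/r.
N = m(v²/r − g) = 211 × ((10.1)²/6.21 − 9.81) = 211 × (16.43 − 9.81) = 211 × 6.617 = 1396 N.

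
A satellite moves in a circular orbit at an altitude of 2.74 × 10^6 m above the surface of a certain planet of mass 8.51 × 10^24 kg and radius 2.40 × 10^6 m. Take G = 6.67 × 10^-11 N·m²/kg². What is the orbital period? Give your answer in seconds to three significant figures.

r = R + h = 2.40 × 10^6 + 2.74 × 10^6 = 5.140 × 10^6 m. Gravity provides the centripetal force: G M m / r² = m v² / r ⇒ v = √(GM/r) = 10510 m/s.
T = 2πr/v = 2π × 5.140 × 10^6 / 10510 = 3073 s.

3070 s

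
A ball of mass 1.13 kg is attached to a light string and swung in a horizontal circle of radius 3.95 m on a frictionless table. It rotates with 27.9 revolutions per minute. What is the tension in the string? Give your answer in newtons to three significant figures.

ω = 27.9 rev/min × 2π/60 = 2.922 rad/s, so v = ωr = 2.922 × 3.95 = 11.54 m/s.
The tension is the only horizontal force, so it supplies the full centripetal force: T = m v²/r = 1.13 × (11.54)²/3.95 = 1.13 × 133.2/3.95 = 38.10 N.

38.1 N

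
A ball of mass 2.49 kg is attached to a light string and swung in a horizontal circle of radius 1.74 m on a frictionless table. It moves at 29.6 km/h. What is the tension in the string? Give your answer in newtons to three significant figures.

96.7 N

v = 29.6 km/h = 29.6/3.6 = 8.222 m/s.
The tension is the only horizontal force, so it supplies the full centripetal force: T = m v²/r = 2.49 × (8.222)²/1.74 = 2.49 × 67.60/1.74 = 96.74 N.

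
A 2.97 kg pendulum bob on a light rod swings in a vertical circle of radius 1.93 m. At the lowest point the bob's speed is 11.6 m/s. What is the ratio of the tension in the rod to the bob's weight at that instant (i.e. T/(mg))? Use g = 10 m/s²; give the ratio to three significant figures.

7.97

At the bottom, T − mg = mv²/r, so T = m(v²/r + g) and T/(mg) = v²/(rg) + 1 = (11.6)²/(1.93 × 10.0) + 1 = 6.972 + 1 = 7.972.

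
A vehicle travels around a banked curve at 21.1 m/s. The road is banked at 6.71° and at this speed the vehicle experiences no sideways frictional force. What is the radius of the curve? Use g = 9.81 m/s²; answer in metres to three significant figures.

Frictionless banking: tanθ = v²/(rg), so r = v²/(g tanθ).
r = (21.1)²/(9.81 × tan 6.71°) = 445.2/(9.81 × 0.1176) = 445.2/1.154 = 385.7 m.

386 m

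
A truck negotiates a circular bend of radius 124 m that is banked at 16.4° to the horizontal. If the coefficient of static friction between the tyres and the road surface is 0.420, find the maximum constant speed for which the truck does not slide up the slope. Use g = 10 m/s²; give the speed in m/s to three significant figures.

31.8 m/s

At the maximum speed, friction acts down the slope at its limiting value f = μN. Radially (horizontal, toward centre): N sinθ + μN cosθ = mv²/r. Vertically: N cosθ − μN sinθ = mg.
Dividing: v² = r g (sinθ + μcosθ)/(cosθ − μsinθ).
sinθ + μcosθ = 0.2823 + 0.420×0.9593 = 0.6853; cosθ − μsinθ = 0.9593 − 0.420×0.2823 = 0.8407.
v² = 124 × 10.0 × 0.6853/0.8407 = 1011 m²/s², so v = 31.79 m/s.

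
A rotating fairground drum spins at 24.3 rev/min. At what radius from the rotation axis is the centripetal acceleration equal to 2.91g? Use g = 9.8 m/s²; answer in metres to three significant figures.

4.40 m

ω = 24.3 rev/min × 2π/60 = 2.545 rad/s.
a_c = ω²r = 2.91g ⇒ r = 2.91 × 9.8 / (2.545)² = 28.52/6.475 = 4.404 m.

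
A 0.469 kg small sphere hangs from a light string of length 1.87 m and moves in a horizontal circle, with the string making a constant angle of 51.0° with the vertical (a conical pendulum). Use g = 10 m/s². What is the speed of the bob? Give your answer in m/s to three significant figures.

4.24 m/s

The radius of the circle is r = L sinθ = 1.87 × sin 51.0° = 1.453 m.
Horizontally T sinθ = mv²/r and vertically T cosθ = mg, so tanθ = v²/(rg).
v = √(r g tanθ) = √(1.453 × 10.0 × 1.235) = √17.95 = 4.236 m/s.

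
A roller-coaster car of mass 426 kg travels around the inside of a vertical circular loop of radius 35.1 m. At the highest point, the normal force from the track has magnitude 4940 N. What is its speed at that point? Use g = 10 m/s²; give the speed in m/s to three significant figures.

27.5 m/s

At the top, N + mg = mv²/r, so v = √(r(N/m + g)) = √(35.1 × (4940/426 + 10.0)) = √(35.1 × 21.60) = √758.0 = 27.53 m/s.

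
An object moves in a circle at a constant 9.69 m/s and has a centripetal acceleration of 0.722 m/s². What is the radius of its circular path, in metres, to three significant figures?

a_c = v²/r ⇒ r = v²/a_c = (9.69)²/0.722 = 93.90/0.722 = 130.0 m.

130 m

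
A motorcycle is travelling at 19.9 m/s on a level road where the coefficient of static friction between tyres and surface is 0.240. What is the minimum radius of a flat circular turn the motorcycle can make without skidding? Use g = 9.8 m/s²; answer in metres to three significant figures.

168 m

At the limit, μ_s m g = m v²/r, so r_min = v²/(μ_s g) = (19.9)²/(0.240 × 9.8) = 396.0/2.352 = 168.4 m.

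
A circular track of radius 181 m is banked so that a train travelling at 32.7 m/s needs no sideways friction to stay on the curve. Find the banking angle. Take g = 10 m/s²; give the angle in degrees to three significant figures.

With no friction, the horizontal component of the normal force provides the centripetal force: N sinθ = mv²/r, while N cosθ = mg vertically.
Dividing: tanθ = v²/(r g) = (32.7)²/(181 × 10.0) = 1069/1810 = 0.5908.
θ = arctan(0.5908) = 30.57°.

30.6°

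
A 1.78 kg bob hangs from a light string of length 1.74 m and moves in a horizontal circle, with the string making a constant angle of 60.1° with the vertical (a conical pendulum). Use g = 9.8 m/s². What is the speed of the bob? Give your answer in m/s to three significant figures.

The radius of the circle is r = L sinθ = 1.74 × sin 60.1° = 1.508 m.
Horizontally T sinθ = mv²/r and vertically T cosθ = mg, so tanθ = v²/(rg).
v = √(r g tanθ) = √(1.508 × 9.8 × 1.739) = √25.71 = 5.070 m/s.

5.07 m/s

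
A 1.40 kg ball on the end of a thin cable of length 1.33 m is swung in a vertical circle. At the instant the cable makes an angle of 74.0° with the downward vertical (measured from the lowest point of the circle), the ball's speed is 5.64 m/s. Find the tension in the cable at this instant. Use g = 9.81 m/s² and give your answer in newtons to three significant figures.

37.3 N

Take the radial direction toward the centre of the circle as positive. The component of the weight along the string toward the centre is −mg cos φ (φ measured from the bottom), so Newton's second law along the string gives T − mg cos φ = m v²/r.
cos 74.0° = 0.2756, so T = m(v²/r + g cos φ) = 1.40 × ((5.64)²/1.33 + 9.81 × 0.2756) = 1.40 × (23.92 + (2.704)) = 1.40 × 26.62 = 37.27 N.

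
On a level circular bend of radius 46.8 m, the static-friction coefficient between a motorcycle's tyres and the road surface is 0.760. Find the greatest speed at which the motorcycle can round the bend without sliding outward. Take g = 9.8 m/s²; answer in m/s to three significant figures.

18.7 m/s

The only inward force on a level bend is static friction, so at the limit f_s = μ_s N = μ_s m g = m v²/r.
Mass cancels: v_max = √(μ_s g r) = √(0.760 × 9.8 × 46.8) = √348.6 = 18.67 m/s.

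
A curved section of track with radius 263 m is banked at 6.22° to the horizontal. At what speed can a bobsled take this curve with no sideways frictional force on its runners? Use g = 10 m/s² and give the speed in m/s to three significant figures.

On a frictionless banked curve, N sinθ = mv²/r and N cosθ = mg, so tanθ = v²/(rg).
v = √(r g tanθ) = √(263 × 10.0 × tan 6.22°) = √(263 × 10.0 × 0.1090) = √286.6 = 16.93 m/s.

16.9 m/s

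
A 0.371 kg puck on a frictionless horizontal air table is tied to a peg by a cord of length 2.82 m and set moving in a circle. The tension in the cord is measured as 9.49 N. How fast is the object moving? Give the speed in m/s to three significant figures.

T = m v²/r ⇒ v = √(T r / m) = √(9.49 × 2.82 / 0.371) = √72.13 = 8.493 m/s.

8.49 m/s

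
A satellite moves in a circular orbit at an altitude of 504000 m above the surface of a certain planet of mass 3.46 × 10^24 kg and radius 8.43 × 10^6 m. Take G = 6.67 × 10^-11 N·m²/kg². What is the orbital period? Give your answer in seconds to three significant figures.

11000 s

r = R + h = 8.43 × 10^6 + 504000 = 8.934 × 10^6 m. Gravity provides the centripetal force: G M m / r² = m v² / r ⇒ v = √(GM/r) = 5083 m/s.
T = 2πr/v = 2π × 8.934 × 10^6 / 5083 = 11040 s.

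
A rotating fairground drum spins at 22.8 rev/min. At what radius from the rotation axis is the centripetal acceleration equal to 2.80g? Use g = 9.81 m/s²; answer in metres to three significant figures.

ω = 22.8 rev/min × 2π/60 = 2.388 rad/s.
a_c = ω²r = 2.80g ⇒ r = 2.80 × 9.81 / (2.388)² = 27.47/5.701 = 4.818 m.

4.82 m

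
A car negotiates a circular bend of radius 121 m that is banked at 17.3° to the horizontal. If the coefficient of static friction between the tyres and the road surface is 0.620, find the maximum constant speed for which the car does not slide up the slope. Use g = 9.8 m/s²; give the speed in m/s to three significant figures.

37.0 m/s

At the maximum speed, friction acts down the slope at its limiting value f = μN. Radially (horizontal, toward centre): N sinθ + μN cosθ = mv²/r. Vertically: N cosθ − μN sinθ = mg.
Dividing: v² = r g (sinθ + μcosθ)/(cosθ − μsinθ).
sinθ + μcosθ = 0.2974 + 0.620×0.9548 = 0.8893; cosθ − μsinθ = 0.9548 − 0.620×0.2974 = 0.7704.
v² = 121 × 9.8 × 0.8893/0.7704 = 1369 m²/s², so v = 37.00 m/s.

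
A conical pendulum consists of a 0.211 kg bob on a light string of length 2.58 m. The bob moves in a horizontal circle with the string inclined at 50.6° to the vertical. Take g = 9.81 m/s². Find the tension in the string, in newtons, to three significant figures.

Vertically the bob has no acceleration, so T cosθ = mg.
T = mg/cosθ = 0.211 × 9.81 / cos 50.6° = 2.070/0.6347 = 3.261 N.

3.26 N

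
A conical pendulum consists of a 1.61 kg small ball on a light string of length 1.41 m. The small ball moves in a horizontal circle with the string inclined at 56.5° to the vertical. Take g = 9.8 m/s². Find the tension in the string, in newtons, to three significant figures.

28.6 N

Vertically the bob has no acceleration, so T cosθ = mg.
T = mg/cosθ = 1.61 × 9.8 / cos 56.5° = 15.78/0.5519 = 28.59 N.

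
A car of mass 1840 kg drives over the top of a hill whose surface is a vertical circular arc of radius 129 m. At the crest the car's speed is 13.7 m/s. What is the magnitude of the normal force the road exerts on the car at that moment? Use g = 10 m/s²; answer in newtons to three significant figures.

15700 N

At the crest the centripetal acceleration points downward (toward the centre of the arc), so mg − N = mv²/r.
N = m(g − v²/r) = 1840 × (10.0 − (13.7)²/129) = 1840 × (10.0 − 1.455) = 1840 × 8.545 = 15720 N.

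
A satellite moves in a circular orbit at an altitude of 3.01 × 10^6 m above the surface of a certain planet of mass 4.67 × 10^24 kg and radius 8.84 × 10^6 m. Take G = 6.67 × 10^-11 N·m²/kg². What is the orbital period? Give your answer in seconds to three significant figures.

14500 s

r = R + h = 8.84 × 10^6 + 3.01 × 10^6 = 1.185 × 10^7 m. Gravity provides the centripetal force: G M m / r² = m v² / r ⇒ v = √(GM/r) = 5127 m/s.
T = 2πr/v = 2π × 1.185 × 10^7 / 5127 = 14520 s.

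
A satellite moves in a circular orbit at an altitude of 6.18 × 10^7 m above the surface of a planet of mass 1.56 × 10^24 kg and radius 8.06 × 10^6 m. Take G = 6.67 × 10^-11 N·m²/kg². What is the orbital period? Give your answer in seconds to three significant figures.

360000 s

r = R + h = 8.06 × 10^6 + 6.18 × 10^7 = 6.986 × 10^7 m. Gravity provides the centripetal force: G M m / r² = m v² / r ⇒ v = √(GM/r) = 1220 m/s.
T = 2πr/v = 2π × 6.986 × 10^7 / 1220 = 359700 s.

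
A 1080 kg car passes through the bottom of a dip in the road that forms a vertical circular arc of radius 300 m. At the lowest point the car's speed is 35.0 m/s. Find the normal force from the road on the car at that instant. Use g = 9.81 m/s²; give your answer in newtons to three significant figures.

15000 N

At the lowest point, N points up (toward the centre) and the weight mg points down (away from the centre), so the net inward force is N − mg = mv²/r.
N = m(v²/r + g) = 1080 × ((35.0)²/300 + 9.81) = 1080 × (4.083 + 9.81) = 1080 × 13.89 = 15000 N.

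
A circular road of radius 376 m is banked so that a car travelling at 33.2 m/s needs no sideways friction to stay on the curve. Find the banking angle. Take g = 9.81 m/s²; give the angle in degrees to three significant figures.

16.6°

For a frictionless banked turn: horizontally N sinθ = mv²/r and vertically N cosθ = mg.
Dividing: tanθ = v²/(r g) = (33.2)²/(376 × 9.81) = 1102/3689 = 0.2988.
θ = arctan(0.2988) = 16.64°.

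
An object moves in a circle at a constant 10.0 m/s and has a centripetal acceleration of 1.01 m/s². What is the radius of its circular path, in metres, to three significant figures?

a_c = v²/r ⇒ r = v²/a_c = (10.0)²/1.01 = 100.0/1.01 = 99.01 m.

99.0 m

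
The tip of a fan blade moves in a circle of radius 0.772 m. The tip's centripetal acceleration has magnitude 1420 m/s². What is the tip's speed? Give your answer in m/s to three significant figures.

a_c = v²/r ⇒ v = √(a_c · r) = √(1420 × 0.772) = √1096 = 33.11 m/s.

33.1 m/s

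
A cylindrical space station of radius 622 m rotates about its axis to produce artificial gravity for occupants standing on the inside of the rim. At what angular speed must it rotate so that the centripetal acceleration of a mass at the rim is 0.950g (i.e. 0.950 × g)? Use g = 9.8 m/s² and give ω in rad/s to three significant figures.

Centripetal acceleration a_c = ω²r. Setting ω²r = 0.950g:
ω = √(0.950g / r) = √(0.950 × 9.8 / 622) = √0.01497 = 0.1223 rad/s.

0.122 rad/s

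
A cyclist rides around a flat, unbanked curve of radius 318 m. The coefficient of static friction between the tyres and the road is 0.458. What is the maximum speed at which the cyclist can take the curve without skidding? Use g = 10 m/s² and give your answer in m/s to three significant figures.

Friction provides the centripetal force on a flat curve. At maximum speed it is at its limiting value: μ_s m g = m v²/r.
Mass cancels: v_max = √(μ_s g r) = √(0.458 × 10.0 × 318) = √1456 = 38.16 m/s.

38.2 m/s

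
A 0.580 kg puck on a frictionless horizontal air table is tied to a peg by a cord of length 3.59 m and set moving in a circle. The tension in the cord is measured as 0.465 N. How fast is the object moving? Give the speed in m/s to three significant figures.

T = m v²/r ⇒ v = √(T r / m) = √(0.465 × 3.59 / 0.580) = √2.878 = 1.697 m/s.

1.70 m/s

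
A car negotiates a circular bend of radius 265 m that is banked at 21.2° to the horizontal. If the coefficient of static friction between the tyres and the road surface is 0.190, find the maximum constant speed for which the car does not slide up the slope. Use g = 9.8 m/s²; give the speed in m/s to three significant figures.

40.3 m/s

At the maximum speed, friction acts down the slope at its limiting value f = μN. Radially (horizontal, toward centre): N sinθ + μN cosθ = mv²/r. Vertically: N cosθ − μN sinθ = mg.
Dividing: v² = r g (sinθ + μcosθ)/(cosθ − μsinθ).
sinθ + μcosθ = 0.3616 + 0.190×0.9323 = 0.5388; cosθ − μsinθ = 0.9323 − 0.190×0.3616 = 0.8636.
v² = 265 × 9.8 × 0.5388/0.8636 = 1620 m²/s², so v = 40.25 m/s.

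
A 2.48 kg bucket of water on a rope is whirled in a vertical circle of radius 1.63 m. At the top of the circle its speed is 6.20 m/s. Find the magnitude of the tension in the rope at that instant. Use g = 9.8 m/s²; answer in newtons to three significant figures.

34.2 N

At the top, both T and the weight mg point inward (toward the centre), so T + mg = mv²/r.
T = m(v²/r − g) = 2.48 × ((6.20)²/1.63 − 9.8) = 2.48 × (23.58 − 9.8) = 2.48 × 13.78 = 34.18 N.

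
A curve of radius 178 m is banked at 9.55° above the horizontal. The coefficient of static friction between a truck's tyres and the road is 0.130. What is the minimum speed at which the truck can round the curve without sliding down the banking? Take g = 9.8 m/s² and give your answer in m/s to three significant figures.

8.08 m/s

At the minimum speed, friction acts up the slope at its limiting value f = μN. Radially (horizontal, toward centre): N sinθ − μN cosθ = mv²/r. Vertically: N cosθ + μN sinθ = mg.
Dividing: v² = r g (sinθ − μcosθ)/(cosθ + μsinθ).
sinθ − μcosθ = 0.1659 − 0.130×0.9861 = 0.03771; cosθ + μsinθ = 0.9861 + 0.130×0.1659 = 1.008.
v² = 178 × 9.8 × 0.03771/1.008 = 65.28 m²/s², so v = 8.079 m/s.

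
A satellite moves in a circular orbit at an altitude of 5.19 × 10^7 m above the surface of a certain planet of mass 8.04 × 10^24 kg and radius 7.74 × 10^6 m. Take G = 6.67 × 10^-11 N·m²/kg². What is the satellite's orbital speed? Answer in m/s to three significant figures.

Orbital radius r = R + h = 7.74 × 10^6 + 5.19 × 10^7 = 5.964 × 10^7 m.
Gravity supplies the centripetal force: G M m / r² = m v² / r, so v = √(GM/r).
v = √(6.67 × 10^-11 × 8.04 × 10^24 / 5.964 × 10^7) = √(8.992 × 10^6) = 2999 m/s.

3000 m/s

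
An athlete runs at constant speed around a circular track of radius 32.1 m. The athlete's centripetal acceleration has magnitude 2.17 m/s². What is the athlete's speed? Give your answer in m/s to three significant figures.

8.35 m/s

a_c = v²/r ⇒ v = √(a_c · r) = √(2.17 × 32.1) = √69.66 = 8.346 m/s.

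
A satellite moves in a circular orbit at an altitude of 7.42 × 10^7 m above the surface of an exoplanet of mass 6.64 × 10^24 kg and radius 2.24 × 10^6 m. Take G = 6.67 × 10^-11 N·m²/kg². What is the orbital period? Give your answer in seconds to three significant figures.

200000 s

r = R + h = 2.24 × 10^6 + 7.42 × 10^7 = 7.644 × 10^7 m. Gravity provides the centripetal force: G M m / r² = m v² / r ⇒ v = √(GM/r) = 2407 m/s.
T = 2πr/v = 2π × 7.644 × 10^7 / 2407 = 199500 s.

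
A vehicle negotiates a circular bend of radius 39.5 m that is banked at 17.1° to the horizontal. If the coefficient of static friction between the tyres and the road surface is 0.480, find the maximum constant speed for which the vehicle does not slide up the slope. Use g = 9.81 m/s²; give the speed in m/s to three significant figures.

At the maximum speed, friction acts down the slope at its limiting value f = μN. Radially (horizontal, toward centre): N sinθ + μN cosθ = mv²/r. Vertically: N cosθ − μN sinθ = mg.
Dividing: v² = r g (sinθ + μcosθ)/(cosθ − μsinθ).
sinθ + μcosθ = 0.2940 + 0.480×0.9558 = 0.7528; cosθ − μsinθ = 0.9558 − 0.480×0.2940 = 0.8147.
v² = 39.5 × 9.81 × 0.7528/0.8147 = 358.1 m²/s², so v = 18.92 m/s.

18.9 m/s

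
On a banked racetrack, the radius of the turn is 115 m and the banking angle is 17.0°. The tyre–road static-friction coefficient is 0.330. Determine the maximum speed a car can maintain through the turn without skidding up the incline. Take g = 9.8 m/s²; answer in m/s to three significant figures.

28.2 m/s

At the maximum speed, friction acts down the slope at its limiting value f = μN. Radially (horizontal, toward centre): N sinθ + μN cosθ = mv²/r. Vertically: N cosθ − μN sinθ = mg.
Dividing: v² = r g (sinθ + μcosθ)/(cosθ − μsinθ).
sinθ + μcosθ = 0.2924 + 0.330×0.9563 = 0.6080; cosθ − μsinθ = 0.9563 − 0.330×0.2924 = 0.8598.
v² = 115 × 9.8 × 0.6080/0.8598 = 796.9 m²/s², so v = 28.23 m/s.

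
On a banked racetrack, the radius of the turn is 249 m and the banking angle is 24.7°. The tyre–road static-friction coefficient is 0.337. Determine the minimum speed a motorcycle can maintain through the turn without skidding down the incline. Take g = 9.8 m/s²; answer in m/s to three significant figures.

At the minimum speed, friction acts up the slope at its limiting value f = μN. Radially (horizontal, toward centre): N sinθ − μN cosθ = mv²/r. Vertically: N cosθ + μN sinθ = mg.
Dividing: v² = r g (sinθ − μcosθ)/(cosθ + μsinθ).
sinθ − μcosθ = 0.4179 − 0.337×0.9085 = 0.1117; cosθ + μsinθ = 0.9085 + 0.337×0.4179 = 1.049.
v² = 249 × 9.8 × 0.1117/1.049 = 259.8 m²/s², so v = 16.12 m/s.

16.1 m/s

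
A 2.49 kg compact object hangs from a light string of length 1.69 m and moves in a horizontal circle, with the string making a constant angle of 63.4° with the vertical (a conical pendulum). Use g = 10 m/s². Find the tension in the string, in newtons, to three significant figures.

55.6 N

Vertically the bob has no acceleration, so T cosθ = mg.
T = mg/cosθ = 2.49 × 10.0 / cos 63.4° = 24.90/0.4478 = 55.61 N.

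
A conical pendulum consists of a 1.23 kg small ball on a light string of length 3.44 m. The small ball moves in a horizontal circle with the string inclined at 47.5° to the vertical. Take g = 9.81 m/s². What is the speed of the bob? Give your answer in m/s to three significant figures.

The radius of the circle is r = L sinθ = 3.44 × sin 47.5° = 2.536 m.
Horizontally T sinθ = mv²/r and vertically T cosθ = mg, so tanθ = v²/(rg).
v = √(r g tanθ) = √(2.536 × 9.81 × 1.091) = √27.15 = 5.211 m/s.

5.21 m/s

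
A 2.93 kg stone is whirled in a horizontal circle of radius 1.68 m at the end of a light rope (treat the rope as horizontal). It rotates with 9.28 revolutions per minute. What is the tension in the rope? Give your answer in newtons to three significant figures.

4.65 N

ω = 9.28 rev/min × 2π/60 = 0.9718 rad/s, so v = ωr = 0.9718 × 1.68 = 1.633 m/s.
The tension is the only horizontal force, so it supplies the full centripetal force: T = m v²/r = 2.93 × (1.633)²/1.68 = 2.93 × 2.665/1.68 = 4.649 N.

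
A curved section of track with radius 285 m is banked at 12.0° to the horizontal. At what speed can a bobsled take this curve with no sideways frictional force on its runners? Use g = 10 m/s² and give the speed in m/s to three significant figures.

24.6 m/s

On a frictionless banked curve, N sinθ = mv²/r and N cosθ = mg, so tanθ = v²/(rg).
v = √(r g tanθ) = √(285 × 10.0 × tan 12.0°) = √(285 × 10.0 × 0.2126) = √605.8 = 24.61 m/s.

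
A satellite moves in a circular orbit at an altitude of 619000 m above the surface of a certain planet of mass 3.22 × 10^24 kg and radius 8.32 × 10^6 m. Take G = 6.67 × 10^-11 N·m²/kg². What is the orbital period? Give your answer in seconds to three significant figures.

11500 s

r = R + h = 8.32 × 10^6 + 619000 = 8.939 × 10^6 m. Gravity provides the centripetal force: G M m / r² = m v² / r ⇒ v = √(GM/r) = 4902 m/s.
T = 2πr/v = 2π × 8.939 × 10^6 / 4902 = 11460 s.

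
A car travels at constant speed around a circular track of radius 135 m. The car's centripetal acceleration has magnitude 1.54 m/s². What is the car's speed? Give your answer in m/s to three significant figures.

a_c = v²/r ⇒ v = √(a_c · r) = √(1.54 × 135) = √207.9 = 14.42 m/s.

14.4 m/s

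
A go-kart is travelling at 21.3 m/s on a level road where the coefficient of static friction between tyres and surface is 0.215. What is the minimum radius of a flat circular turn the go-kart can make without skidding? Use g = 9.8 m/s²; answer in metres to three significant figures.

At the limit, μ_s m g = m v²/r, so r_min = v²/(μ_s g) = (21.3)²/(0.215 × 9.8) = 453.7/2.107 = 215.3 m.

215 m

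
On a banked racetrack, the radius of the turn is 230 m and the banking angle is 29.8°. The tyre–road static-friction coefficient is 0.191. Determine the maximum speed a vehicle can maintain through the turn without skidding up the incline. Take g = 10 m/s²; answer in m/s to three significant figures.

At the maximum speed, friction acts down the slope at its limiting value f = μN. Radially (horizontal, toward centre): N sinθ + μN cosθ = mv²/r. Vertically: N cosθ − μN sinθ = mg.
Dividing: v² = r g (sinθ + μcosθ)/(cosθ − μsinθ).
sinθ + μcosθ = 0.4970 + 0.191×0.8678 = 0.6627; cosθ − μsinθ = 0.8678 − 0.191×0.4970 = 0.7728.
v² = 230 × 10.0 × 0.6627/0.7728 = 1972 m²/s², so v = 44.41 m/s.

44.4 m/s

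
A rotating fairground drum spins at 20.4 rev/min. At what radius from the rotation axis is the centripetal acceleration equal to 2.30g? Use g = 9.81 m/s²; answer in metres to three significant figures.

4.94 m

ω = 20.4 rev/min × 2π/60 = 2.136 rad/s.
a_c = ω²r = 2.30g ⇒ r = 2.30 × 9.81 / (2.136)² = 22.56/4.564 = 4.944 m.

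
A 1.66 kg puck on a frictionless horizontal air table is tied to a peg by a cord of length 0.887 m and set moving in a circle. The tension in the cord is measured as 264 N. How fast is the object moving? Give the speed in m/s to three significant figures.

11.9 m/s

T = m v²/r ⇒ v = √(T r / m) = √(264 × 0.887 / 1.66) = √141.1 = 11.88 m/s.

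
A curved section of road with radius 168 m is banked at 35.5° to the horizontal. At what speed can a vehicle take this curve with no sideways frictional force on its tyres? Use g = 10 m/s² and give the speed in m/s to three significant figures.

On a frictionless banked curve, N sinθ = mv²/r and N cosθ = mg, so tanθ = v²/(rg).
v = √(r g tanθ) = √(168 × 10.0 × tan 35.5°) = √(168 × 10.0 × 0.7133) = √1198 = 34.62 m/s.

34.6 m/s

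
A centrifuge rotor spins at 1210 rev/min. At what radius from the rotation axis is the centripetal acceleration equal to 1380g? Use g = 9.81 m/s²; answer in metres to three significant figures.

ω = 1210 rev/min × 2π/60 = 126.7 rad/s.
a_c = ω²r = 1380g ⇒ r = 1380 × 9.81 / (126.7)² = 13540/16060 = 0.8432 m.

0.843 m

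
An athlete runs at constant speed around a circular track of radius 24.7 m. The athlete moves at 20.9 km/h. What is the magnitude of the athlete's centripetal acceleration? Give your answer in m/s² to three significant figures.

v = 20.9 km/h = 20.9/3.6 = 5.806 m/s.
a_c = v²/r = (5.806)²/24.7 = 33.70/24.7 = 1.365 m/s².

1.36 m/s²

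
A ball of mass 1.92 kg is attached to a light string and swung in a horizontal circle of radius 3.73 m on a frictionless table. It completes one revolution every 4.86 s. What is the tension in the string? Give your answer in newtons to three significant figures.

12.0 N

v = 2πr/T = 2π × 3.73/4.86 = 4.822 m/s.
The tension is the only horizontal force, so it supplies the full centripetal force: T = m v²/r = 1.92 × (4.822)²/3.73 = 1.92 × 23.25/3.73 = 11.97 N.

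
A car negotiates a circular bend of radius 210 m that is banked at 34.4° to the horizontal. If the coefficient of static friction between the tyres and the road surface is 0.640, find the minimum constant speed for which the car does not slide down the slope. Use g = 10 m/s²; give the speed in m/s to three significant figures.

8.08 m/s

At the minimum speed, friction acts up the slope at its limiting value f = μN. Radially (horizontal, toward centre): N sinθ − μN cosθ = mv²/r. Vertically: N cosθ + μN sinθ = mg.
Dividing: v² = r g (sinθ − μcosθ)/(cosθ + μsinθ).
sinθ − μcosθ = 0.5650 − 0.640×0.8251 = 0.03689; cosθ + μsinθ = 0.8251 + 0.640×0.5650 = 1.187.
v² = 210 × 10.0 × 0.03689/1.187 = 65.29 m²/s², so v = 8.080 m/s.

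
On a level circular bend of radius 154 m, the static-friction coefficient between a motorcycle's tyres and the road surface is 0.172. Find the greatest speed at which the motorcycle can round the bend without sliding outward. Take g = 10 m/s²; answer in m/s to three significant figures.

16.3 m/s

The only inward force on a level bend is static friction, so at the limit f_s = μ_s N = μ_s m g = m v²/r.
Mass cancels: v_max = √(μ_s g r) = √(0.172 × 10.0 × 154) = √264.9 = 16.28 m/s.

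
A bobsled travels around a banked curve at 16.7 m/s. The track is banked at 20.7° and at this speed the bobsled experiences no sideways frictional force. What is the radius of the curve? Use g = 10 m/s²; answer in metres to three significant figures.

Frictionless banking: tanθ = v²/(rg), so r = v²/(g tanθ).
r = (16.7)²/(10.0 × tan 20.7°) = 278.9/(10.0 × 0.3779) = 278.9/3.779 = 73.81 m.

73.8 m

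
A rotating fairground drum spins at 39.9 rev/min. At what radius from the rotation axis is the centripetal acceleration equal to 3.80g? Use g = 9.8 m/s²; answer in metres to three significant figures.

ω = 39.9 rev/min × 2π/60 = 4.178 rad/s.
a_c = ω²r = 3.80g ⇒ r = 3.80 × 9.8 / (4.178)² = 37.24/17.46 = 2.133 m.

2.13 m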